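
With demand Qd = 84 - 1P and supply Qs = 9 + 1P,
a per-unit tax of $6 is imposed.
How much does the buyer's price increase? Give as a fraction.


With a per-unit tax, the buyer's price increase depends on relative slopes.
Supply slope: d = 1, Demand slope: b = 1
Buyer's price increase = d * tax / (b + d)
= 1 * 6 / (1 + 1)
= 6 / 2 = 3

3


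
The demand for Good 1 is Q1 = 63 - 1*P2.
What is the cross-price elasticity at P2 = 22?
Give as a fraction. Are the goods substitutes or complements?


dQ1/dP2 = -1
At P2 = 22: Q1 = 63 - 1*22 = 41
Exy = (dQ1/dP2)(P2/Q1) = -1 * 22 / 41 = -22/41
Since Exy < 0, the goods are complements.

-22/41 (complements)


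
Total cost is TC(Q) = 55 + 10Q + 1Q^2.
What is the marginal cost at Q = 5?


MC = dTC/dQ = 10 + 2*1*Q
At Q = 5:
MC = 10 + 2*5
MC = 10 + 10 = 20

20


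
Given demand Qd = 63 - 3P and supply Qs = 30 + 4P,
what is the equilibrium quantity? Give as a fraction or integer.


First find equilibrium price:
63 - 3P = 30 + 4P
P* = 33/7 = 33/7
Then substitute into demand:
Q* = 63 - 3 * 33/7 = 342/7

342/7


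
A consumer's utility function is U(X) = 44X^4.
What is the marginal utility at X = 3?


MU = dU/dX = 44*4*X^(4-1)
MU = 176*X^3
At X = 3:
MU = 176 * 3^3
MU = 176 * 27 = 4752

4752


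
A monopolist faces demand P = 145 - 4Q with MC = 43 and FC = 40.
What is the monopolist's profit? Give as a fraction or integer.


MR = MC: 145 - 8Q = 43
Q* = 51/4
P* = 145 - 4*51/4 = 94
Profit = (P* - MC)*Q* - FC
= (94 - 43)*51/4 - 40
= 51*51/4 - 40
= 2601/4 - 40 = 2441/4

2441/4


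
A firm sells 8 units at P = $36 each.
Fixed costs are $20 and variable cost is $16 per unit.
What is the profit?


Total Revenue = P * Q = 36 * 8 = $288
Total Cost = FC + VC*Q = 20 + 16*8 = $148
Profit = TR - TC = 288 - 148 = $140

$140


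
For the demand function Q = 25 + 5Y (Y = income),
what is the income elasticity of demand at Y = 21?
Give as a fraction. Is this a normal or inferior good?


dQ/dY = 5
At Y = 21: Q = 25 + 5*21 = 130
Ey = (dQ/dY)(Y/Q) = 5 * 21 / 130 = 21/26
Since Ey > 0, this is a normal good.

21/26 (normal good)


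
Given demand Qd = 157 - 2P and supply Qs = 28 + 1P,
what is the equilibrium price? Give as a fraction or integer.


At equilibrium, Qd = Qs.
157 - 2P = 28 + 1P
157 - 28 = 2P + 1P
129 = 3P
P* = 129/3 = 43

43


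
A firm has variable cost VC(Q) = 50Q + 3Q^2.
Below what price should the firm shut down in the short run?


AVC(Q) = VC(Q)/Q = 50 + 3Q
AVC is increasing in Q, so minimum AVC is at Q -> 0+.
Min AVC = 50
The firm should shut down if P < 50.

50


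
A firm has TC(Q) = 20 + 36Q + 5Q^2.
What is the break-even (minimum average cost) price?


AC(Q) = 20/Q + 36 + 5Q
To minimize: dAC/dQ = -20/Q^2 + 5 = 0
Q^2 = 20/5 = 4
Q* = 2
Min AC = 20/2 + 36 + 5*2
Min AC = 10 + 36 + 10 = 56

56


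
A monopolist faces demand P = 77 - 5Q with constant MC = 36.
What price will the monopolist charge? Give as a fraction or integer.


MR = 77 - 10Q
Set MR = MC: 77 - 10Q = 36
Q* = 41/10
Substitute into demand:
P* = 77 - 5*41/10 = 113/2

113/2


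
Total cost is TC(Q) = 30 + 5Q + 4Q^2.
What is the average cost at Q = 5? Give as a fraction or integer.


TC(5) = 30 + 5*5 + 4*5^2
TC(5) = 30 + 25 + 100 = 155
AC = TC/Q = 155/5 = 31

31


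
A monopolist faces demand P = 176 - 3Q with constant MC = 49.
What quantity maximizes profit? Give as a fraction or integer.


TR = P*Q = (176 - 3Q)Q = 176Q - 3Q^2
MR = dTR/dQ = 176 - 6Q
Set MR = MC:
176 - 6Q = 49
127 = 6Q
Q* = 127/6 = 127/6

127/6


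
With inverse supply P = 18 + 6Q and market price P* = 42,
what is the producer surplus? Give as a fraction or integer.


Minimum supply price (at Q=0): P_min = 18
Quantity supplied at P* = 42:
Q* = (42 - 18)/6 = 4
PS = (1/2) * Q* * (P* - P_min)
PS = (1/2) * 4 * (42 - 18)
PS = (1/2) * 4 * 24 = 48

48


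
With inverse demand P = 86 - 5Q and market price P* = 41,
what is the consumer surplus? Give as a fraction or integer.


Maximum willingness to pay (at Q=0): P_max = 86
Quantity demanded at P* = 41:
Q* = (86 - 41)/5 = 9
CS = (1/2) * Q* * (P_max - P*)
CS = (1/2) * 9 * (86 - 41)
CS = (1/2) * 9 * 45 = 405/2

405/2


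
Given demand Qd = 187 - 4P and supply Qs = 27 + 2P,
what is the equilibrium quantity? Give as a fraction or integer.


First find equilibrium price:
187 - 4P = 27 + 2P
P* = 160/6 = 80/3
Then substitute into demand:
Q* = 187 - 4 * 80/3 = 241/3

241/3


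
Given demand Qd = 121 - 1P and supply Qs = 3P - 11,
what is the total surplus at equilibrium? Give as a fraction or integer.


Find equilibrium: 121 - 1P = 3P - 11
121 + 11 = 4P
P* = 132/4 = 33
Q* = 3*33 - 11 = 88
Inverse demand: P = 121 - Q/1, so P_max = 121
Inverse supply: P = 11/3 + Q/3, so P_min = 11/3
CS = (1/2) * 88 * (121 - 33) = 3872
PS = (1/2) * 88 * (33 - 11/3) = 3872/3
TS = CS + PS = 3872 + 3872/3 = 15488/3

15488/3


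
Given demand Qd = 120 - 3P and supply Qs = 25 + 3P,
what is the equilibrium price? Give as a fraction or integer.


At equilibrium, Qd = Qs.
120 - 3P = 25 + 3P
120 - 25 = 3P + 3P
95 = 6P
P* = 95/6 = 95/6

95/6


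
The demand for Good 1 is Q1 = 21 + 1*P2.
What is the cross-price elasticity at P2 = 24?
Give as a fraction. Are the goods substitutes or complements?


dQ1/dP2 = 1
At P2 = 24: Q1 = 21 + 1*24 = 45
Exy = (dQ1/dP2)(P2/Q1) = 1 * 24 / 45 = 8/15
Since Exy > 0, the goods are substitutes.

8/15 (substitutes)


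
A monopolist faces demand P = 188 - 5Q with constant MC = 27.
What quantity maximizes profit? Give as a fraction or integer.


TR = P*Q = (188 - 5Q)Q = 188Q - 5Q^2
MR = dTR/dQ = 188 - 10Q
Set MR = MC:
188 - 10Q = 27
161 = 10Q
Q* = 161/10 = 161/10

161/10


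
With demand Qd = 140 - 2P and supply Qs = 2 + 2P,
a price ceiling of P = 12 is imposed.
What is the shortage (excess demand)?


At P = 12:
Qd = 140 - 2*12 = 116
Qs = 2 + 2*12 = 26
Shortage = Qd - Qs = 116 - 26 = 90

90


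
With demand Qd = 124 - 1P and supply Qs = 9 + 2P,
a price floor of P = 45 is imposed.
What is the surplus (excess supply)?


At P = 45:
Qd = 124 - 1*45 = 79
Qs = 9 + 2*45 = 99
Surplus = Qs - Qd = 99 - 79 = 20

20


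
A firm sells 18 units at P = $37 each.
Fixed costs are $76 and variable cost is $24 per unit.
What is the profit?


Total Revenue = P * Q = 37 * 18 = $666
Total Cost = FC + VC*Q = 76 + 24*18 = $508
Profit = TR - TC = 666 - 508 = $158

$158


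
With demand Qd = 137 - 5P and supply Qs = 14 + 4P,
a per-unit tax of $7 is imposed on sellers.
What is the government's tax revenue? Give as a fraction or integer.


With tax on sellers, new supply: Qs' = 14 + 4(P - 7)
= 4P - 14
New equilibrium quantity:
Q_new = 478/9
Tax revenue = tax * Q_new = 7 * 478/9 = 3346/9

3346/9


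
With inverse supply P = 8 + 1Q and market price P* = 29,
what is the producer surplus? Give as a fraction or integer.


Minimum supply price (at Q=0): P_min = 8
Quantity supplied at P* = 29:
Q* = (29 - 8)/1 = 21
PS = (1/2) * Q* * (P* - P_min)
PS = (1/2) * 21 * (29 - 8)
PS = (1/2) * 21 * 21 = 441/2

441/2


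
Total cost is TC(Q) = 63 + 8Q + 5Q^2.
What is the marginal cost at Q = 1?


MC = dTC/dQ = 8 + 2*5*Q
At Q = 1:
MC = 8 + 10*1
MC = 8 + 10 = 18

18


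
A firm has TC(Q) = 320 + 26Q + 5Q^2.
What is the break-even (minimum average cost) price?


AC(Q) = 320/Q + 26 + 5Q
To minimize: dAC/dQ = -320/Q^2 + 5 = 0
Q^2 = 320/5 = 64
Q* = 8
Min AC = 320/8 + 26 + 5*8
Min AC = 40 + 26 + 40 = 106

106


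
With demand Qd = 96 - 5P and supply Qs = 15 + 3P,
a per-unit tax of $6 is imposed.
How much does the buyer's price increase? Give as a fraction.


With a per-unit tax, the buyer's price increase depends on relative slopes.
Supply slope: d = 3, Demand slope: b = 5
Buyer's price increase = d * tax / (b + d)
= 3 * 6 / (5 + 3)
= 18 / 8 = 9/4

9/4


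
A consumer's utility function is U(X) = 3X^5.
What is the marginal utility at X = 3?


MU = dU/dX = 3*5*X^(5-1)
MU = 15*X^4
At X = 3:
MU = 15 * 3^4
MU = 15 * 81 = 1215

1215


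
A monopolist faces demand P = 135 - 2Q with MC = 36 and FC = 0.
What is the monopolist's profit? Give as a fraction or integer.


MR = MC: 135 - 4Q = 36
Q* = 99/4
P* = 135 - 2*99/4 = 171/2
Profit = (P* - MC)*Q* - FC
= (171/2 - 36)*99/4 - 0
= 99/2*99/4 - 0
= 9801/8 - 0 = 9801/8

9801/8


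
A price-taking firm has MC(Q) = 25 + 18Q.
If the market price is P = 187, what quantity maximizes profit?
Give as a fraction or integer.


In perfect competition, profit is maximized where P = MC.
187 = 25 + 18Q
162 = 18Q
Q* = 162/18 = 9

9


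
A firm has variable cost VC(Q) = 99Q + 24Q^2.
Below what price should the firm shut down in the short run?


AVC(Q) = VC(Q)/Q = 99 + 24Q
AVC is increasing in Q, so minimum AVC is at Q -> 0+.
Min AVC = 99
The firm should shut down if P < 99.

99


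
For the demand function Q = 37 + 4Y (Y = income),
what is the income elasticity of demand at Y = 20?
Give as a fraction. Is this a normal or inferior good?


dQ/dY = 4
At Y = 20: Q = 37 + 4*20 = 117
Ey = (dQ/dY)(Y/Q) = 4 * 20 / 117 = 80/117
Since Ey > 0, this is a normal good.

80/117 (normal good)


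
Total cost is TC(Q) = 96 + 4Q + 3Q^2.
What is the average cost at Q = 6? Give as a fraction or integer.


TC(6) = 96 + 4*6 + 3*6^2
TC(6) = 96 + 24 + 108 = 228
AC = TC/Q = 228/6 = 38

38


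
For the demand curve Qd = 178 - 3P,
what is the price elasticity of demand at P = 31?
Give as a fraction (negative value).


dQ/dP = -3
At P = 31: Q = 178 - 3*31 = 85
E = (dQ/dP)(P/Q) = (-3)(31/85) = -93/85

-93/85


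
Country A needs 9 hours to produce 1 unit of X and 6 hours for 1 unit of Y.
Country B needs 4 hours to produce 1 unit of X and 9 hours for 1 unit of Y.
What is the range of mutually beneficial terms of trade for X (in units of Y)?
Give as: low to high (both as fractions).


Opportunity cost of X for Country A = hours_X / hours_Y = 9/6 = 3/2 units of Y
Opportunity cost of X for Country B = hours_X / hours_Y = 4/9 = 4/9 units of Y
Terms of trade must be between the two opportunity costs.
Range: 4/9 to 3/2

4/9 to 3/2


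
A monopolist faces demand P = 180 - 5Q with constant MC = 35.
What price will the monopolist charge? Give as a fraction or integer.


MR = 180 - 10Q
Set MR = MC: 180 - 10Q = 35
Q* = 29/2
Substitute into demand:
P* = 180 - 5*29/2 = 215/2

215/2


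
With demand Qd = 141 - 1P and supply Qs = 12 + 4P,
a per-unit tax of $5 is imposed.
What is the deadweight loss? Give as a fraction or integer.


Pre-tax equilibrium quantity: Q* = 576/5
Post-tax equilibrium quantity: Q_tax = 556/5
Reduction in quantity: Q* - Q_tax = 4
DWL = (1/2) * tax * (Q* - Q_tax)
DWL = (1/2) * 5 * 4 = 10

10


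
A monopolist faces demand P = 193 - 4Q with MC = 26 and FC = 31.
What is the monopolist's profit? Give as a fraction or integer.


MR = MC: 193 - 8Q = 26
Q* = 167/8
P* = 193 - 4*167/8 = 219/2
Profit = (P* - MC)*Q* - FC
= (219/2 - 26)*167/8 - 31
= 167/2*167/8 - 31
= 27889/16 - 31 = 27393/16

27393/16


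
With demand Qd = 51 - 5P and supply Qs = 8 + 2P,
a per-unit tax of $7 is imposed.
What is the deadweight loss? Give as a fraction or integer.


Pre-tax equilibrium quantity: Q* = 142/7
Post-tax equilibrium quantity: Q_tax = 72/7
Reduction in quantity: Q* - Q_tax = 10
DWL = (1/2) * tax * (Q* - Q_tax)
DWL = (1/2) * 7 * 10 = 35

35


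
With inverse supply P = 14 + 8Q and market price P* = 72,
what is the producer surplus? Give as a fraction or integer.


Minimum supply price (at Q=0): P_min = 14
Quantity supplied at P* = 72:
Q* = (72 - 14)/8 = 29/4
PS = (1/2) * Q* * (P* - P_min)
PS = (1/2) * 29/4 * (72 - 14)
PS = (1/2) * 29/4 * 58 = 841/4

841/4


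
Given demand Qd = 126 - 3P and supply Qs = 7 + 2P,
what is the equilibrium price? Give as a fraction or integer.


At equilibrium, Qd = Qs.
126 - 3P = 7 + 2P
126 - 7 = 3P + 2P
119 = 5P
P* = 119/5 = 119/5

119/5


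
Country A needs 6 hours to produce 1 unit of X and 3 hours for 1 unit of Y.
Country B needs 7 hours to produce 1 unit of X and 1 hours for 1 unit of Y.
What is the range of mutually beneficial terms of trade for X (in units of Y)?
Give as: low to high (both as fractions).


Opportunity cost of X for Country A = hours_X / hours_Y = 6/3 = 2 units of Y
Opportunity cost of X for Country B = hours_X / hours_Y = 7/1 = 7 units of Y
Terms of trade must be between the two opportunity costs.
Range: 2 to 7

2 to 7


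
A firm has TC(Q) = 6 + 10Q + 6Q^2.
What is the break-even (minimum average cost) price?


AC(Q) = 6/Q + 10 + 6Q
To minimize: dAC/dQ = -6/Q^2 + 6 = 0
Q^2 = 6/6 = 1
Q* = 1
Min AC = 6/1 + 10 + 6*1
Min AC = 6 + 10 + 6 = 22

22


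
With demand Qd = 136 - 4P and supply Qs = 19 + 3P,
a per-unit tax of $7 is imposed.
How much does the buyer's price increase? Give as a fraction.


With a per-unit tax, the buyer's price increase depends on relative slopes.
Supply slope: d = 3, Demand slope: b = 4
Buyer's price increase = d * tax / (b + d)
= 3 * 7 / (4 + 3)
= 21 / 7 = 3

3


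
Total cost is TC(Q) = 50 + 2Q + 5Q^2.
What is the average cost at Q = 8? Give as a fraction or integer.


TC(8) = 50 + 2*8 + 5*8^2
TC(8) = 50 + 16 + 320 = 386
AC = TC/Q = 386/8 = 193/4

193/4


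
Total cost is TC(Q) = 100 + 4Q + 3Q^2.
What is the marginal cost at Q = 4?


MC = dTC/dQ = 4 + 2*3*Q
At Q = 4:
MC = 4 + 6*4
MC = 4 + 24 = 28

28


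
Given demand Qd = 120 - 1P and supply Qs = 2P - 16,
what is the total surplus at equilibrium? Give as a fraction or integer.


Find equilibrium: 120 - 1P = 2P - 16
120 + 16 = 3P
P* = 136/3 = 136/3
Q* = 2*136/3 - 16 = 224/3
Inverse demand: P = 120 - Q/1, so P_max = 120
Inverse supply: P = 8 + Q/2, so P_min = 8
CS = (1/2) * 224/3 * (120 - 136/3) = 25088/9
PS = (1/2) * 224/3 * (136/3 - 8) = 12544/9
TS = CS + PS = 25088/9 + 12544/9 = 12544/3

12544/3


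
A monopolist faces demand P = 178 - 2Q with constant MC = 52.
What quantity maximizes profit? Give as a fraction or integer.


TR = P*Q = (178 - 2Q)Q = 178Q - 2Q^2
MR = dTR/dQ = 178 - 4Q
Set MR = MC:
178 - 4Q = 52
126 = 4Q
Q* = 126/4 = 63/2

63/2


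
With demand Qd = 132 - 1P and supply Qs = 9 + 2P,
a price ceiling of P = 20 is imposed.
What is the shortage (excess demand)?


At P = 20:
Qd = 132 - 1*20 = 112
Qs = 9 + 2*20 = 49
Shortage = Qd - Qs = 112 - 49 = 63

63


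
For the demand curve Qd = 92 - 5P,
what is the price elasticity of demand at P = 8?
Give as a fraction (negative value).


dQ/dP = -5
At P = 8: Q = 92 - 5*8 = 52
E = (dQ/dP)(P/Q) = (-5)(8/52) = -10/13

-10/13


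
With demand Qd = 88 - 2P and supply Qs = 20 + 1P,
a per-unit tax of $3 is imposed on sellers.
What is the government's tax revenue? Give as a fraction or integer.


With tax on sellers, new supply: Qs' = 20 + 1(P - 3)
= 17 + 1P
New equilibrium quantity:
Q_new = 122/3
Tax revenue = tax * Q_new = 3 * 122/3 = 122

122


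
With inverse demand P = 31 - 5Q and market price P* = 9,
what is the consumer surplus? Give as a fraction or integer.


Maximum willingness to pay (at Q=0): P_max = 31
Quantity demanded at P* = 9:
Q* = (31 - 9)/5 = 22/5
CS = (1/2) * Q* * (P_max - P*)
CS = (1/2) * 22/5 * (31 - 9)
CS = (1/2) * 22/5 * 22 = 242/5

242/5


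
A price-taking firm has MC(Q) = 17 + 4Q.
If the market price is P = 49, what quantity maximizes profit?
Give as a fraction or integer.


In perfect competition, profit is maximized where P = MC.
49 = 17 + 4Q
32 = 4Q
Q* = 32/4 = 8

8


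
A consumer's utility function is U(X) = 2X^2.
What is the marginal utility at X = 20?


MU = dU/dX = 2*2*X^(2-1)
MU = 4*X^1
At X = 20:
MU = 4 * 20^1
MU = 4 * 20 = 80

80


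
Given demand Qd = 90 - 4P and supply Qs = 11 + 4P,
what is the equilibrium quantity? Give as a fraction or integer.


First find equilibrium price:
90 - 4P = 11 + 4P
P* = 79/8 = 79/8
Then substitute into demand:
Q* = 90 - 4 * 79/8 = 101/2

101/2


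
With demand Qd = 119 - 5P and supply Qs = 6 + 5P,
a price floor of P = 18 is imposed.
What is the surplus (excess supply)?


At P = 18:
Qd = 119 - 5*18 = 29
Qs = 6 + 5*18 = 96
Surplus = Qs - Qd = 96 - 29 = 67

67


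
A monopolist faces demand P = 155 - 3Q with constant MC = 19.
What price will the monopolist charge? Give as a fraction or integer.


MR = 155 - 6Q
Set MR = MC: 155 - 6Q = 19
Q* = 68/3
Substitute into demand:
P* = 155 - 3*68/3 = 87

87


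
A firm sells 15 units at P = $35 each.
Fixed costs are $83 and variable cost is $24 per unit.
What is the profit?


Total Revenue = P * Q = 35 * 15 = $525
Total Cost = FC + VC*Q = 83 + 24*15 = $443
Profit = TR - TC = 525 - 443 = $82

$82


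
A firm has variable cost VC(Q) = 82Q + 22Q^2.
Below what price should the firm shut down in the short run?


AVC(Q) = VC(Q)/Q = 82 + 22Q
AVC is increasing in Q, so minimum AVC is at Q -> 0+.
Min AVC = 82
The firm should shut down if P < 82.

82


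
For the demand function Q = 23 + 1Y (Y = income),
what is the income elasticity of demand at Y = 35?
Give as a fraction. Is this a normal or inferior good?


dQ/dY = 1
At Y = 35: Q = 23 + 1*35 = 58
Ey = (dQ/dY)(Y/Q) = 1 * 35 / 58 = 35/58
Since Ey > 0, this is a normal good.

35/58 (normal good)


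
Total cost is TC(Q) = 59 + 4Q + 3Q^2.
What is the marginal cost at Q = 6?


MC = dTC/dQ = 4 + 2*3*Q
At Q = 6:
MC = 4 + 6*6
MC = 4 + 36 = 40

40


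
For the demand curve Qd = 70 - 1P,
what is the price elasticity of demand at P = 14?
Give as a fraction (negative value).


dQ/dP = -1
At P = 14: Q = 70 - 1*14 = 56
E = (dQ/dP)(P/Q) = (-1)(14/56) = -1/4

-1/4


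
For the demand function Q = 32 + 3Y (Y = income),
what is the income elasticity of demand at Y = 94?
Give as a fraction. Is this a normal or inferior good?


dQ/dY = 3
At Y = 94: Q = 32 + 3*94 = 314
Ey = (dQ/dY)(Y/Q) = 3 * 94 / 314 = 141/157
Since Ey > 0, this is a normal good.

141/157 (normal good)


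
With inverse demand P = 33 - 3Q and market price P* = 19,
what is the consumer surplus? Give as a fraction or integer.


Maximum willingness to pay (at Q=0): P_max = 33
Quantity demanded at P* = 19:
Q* = (33 - 19)/3 = 14/3
CS = (1/2) * Q* * (P_max - P*)
CS = (1/2) * 14/3 * (33 - 19)
CS = (1/2) * 14/3 * 14 = 98/3

98/3


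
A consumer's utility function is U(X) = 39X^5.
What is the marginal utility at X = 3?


MU = dU/dX = 39*5*X^(5-1)
MU = 195*X^4
At X = 3:
MU = 195 * 3^4
MU = 195 * 81 = 15795

15795


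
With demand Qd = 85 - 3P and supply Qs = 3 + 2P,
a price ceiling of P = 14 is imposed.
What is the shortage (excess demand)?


At P = 14:
Qd = 85 - 3*14 = 43
Qs = 3 + 2*14 = 31
Shortage = Qd - Qs = 43 - 31 = 12

12


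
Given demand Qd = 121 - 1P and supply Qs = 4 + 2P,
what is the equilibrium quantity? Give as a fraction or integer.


First find equilibrium price:
121 - 1P = 4 + 2P
P* = 117/3 = 39
Then substitute into demand:
Q* = 121 - 1 * 39 = 82

82


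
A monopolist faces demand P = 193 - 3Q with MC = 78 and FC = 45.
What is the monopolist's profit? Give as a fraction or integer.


MR = MC: 193 - 6Q = 78
Q* = 115/6
P* = 193 - 3*115/6 = 271/2
Profit = (P* - MC)*Q* - FC
= (271/2 - 78)*115/6 - 45
= 115/2*115/6 - 45
= 13225/12 - 45 = 12685/12

12685/12


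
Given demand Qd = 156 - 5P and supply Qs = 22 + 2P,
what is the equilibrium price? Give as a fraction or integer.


At equilibrium, Qd = Qs.
156 - 5P = 22 + 2P
156 - 22 = 5P + 2P
134 = 7P
P* = 134/7 = 134/7

134/7


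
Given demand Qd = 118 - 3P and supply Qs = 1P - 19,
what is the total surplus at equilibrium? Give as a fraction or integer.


Find equilibrium: 118 - 3P = 1P - 19
118 + 19 = 4P
P* = 137/4 = 137/4
Q* = 1*137/4 - 19 = 61/4
Inverse demand: P = 118/3 - Q/3, so P_max = 118/3
Inverse supply: P = 19 + Q/1, so P_min = 19
CS = (1/2) * 61/4 * (118/3 - 137/4) = 3721/96
PS = (1/2) * 61/4 * (137/4 - 19) = 3721/32
TS = CS + PS = 3721/96 + 3721/32 = 3721/24

3721/24


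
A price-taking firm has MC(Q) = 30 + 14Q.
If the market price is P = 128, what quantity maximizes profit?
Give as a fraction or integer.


In perfect competition, profit is maximized where P = MC.
128 = 30 + 14Q
98 = 14Q
Q* = 98/14 = 7

7


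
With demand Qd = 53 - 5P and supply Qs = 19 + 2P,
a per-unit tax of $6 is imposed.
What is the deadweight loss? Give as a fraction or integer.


Pre-tax equilibrium quantity: Q* = 201/7
Post-tax equilibrium quantity: Q_tax = 141/7
Reduction in quantity: Q* - Q_tax = 60/7
DWL = (1/2) * tax * (Q* - Q_tax)
DWL = (1/2) * 6 * 60/7 = 180/7

180/7


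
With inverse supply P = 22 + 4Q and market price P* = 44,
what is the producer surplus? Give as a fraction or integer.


Minimum supply price (at Q=0): P_min = 22
Quantity supplied at P* = 44:
Q* = (44 - 22)/4 = 11/2
PS = (1/2) * Q* * (P* - P_min)
PS = (1/2) * 11/2 * (44 - 22)
PS = (1/2) * 11/2 * 22 = 121/2

121/2


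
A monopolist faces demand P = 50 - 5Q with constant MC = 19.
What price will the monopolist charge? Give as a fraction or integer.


MR = 50 - 10Q
Set MR = MC: 50 - 10Q = 19
Q* = 31/10
Substitute into demand:
P* = 50 - 5*31/10 = 69/2

69/2


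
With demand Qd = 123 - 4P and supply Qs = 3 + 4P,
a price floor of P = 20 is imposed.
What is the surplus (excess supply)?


At P = 20:
Qd = 123 - 4*20 = 43
Qs = 3 + 4*20 = 83
Surplus = Qs - Qd = 83 - 43 = 40

40


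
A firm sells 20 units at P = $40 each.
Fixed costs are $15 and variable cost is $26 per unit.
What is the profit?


Total Revenue = P * Q = 40 * 20 = $800
Total Cost = FC + VC*Q = 15 + 26*20 = $535
Profit = TR - TC = 800 - 535 = $265

$265


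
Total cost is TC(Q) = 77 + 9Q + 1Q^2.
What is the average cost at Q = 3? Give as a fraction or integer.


TC(3) = 77 + 9*3 + 1*3^2
TC(3) = 77 + 27 + 9 = 113
AC = TC/Q = 113/3 = 113/3

113/3


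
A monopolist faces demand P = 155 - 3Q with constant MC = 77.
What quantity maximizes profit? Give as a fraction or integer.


TR = P*Q = (155 - 3Q)Q = 155Q - 3Q^2
MR = dTR/dQ = 155 - 6Q
Set MR = MC:
155 - 6Q = 77
78 = 6Q
Q* = 78/6 = 13

13


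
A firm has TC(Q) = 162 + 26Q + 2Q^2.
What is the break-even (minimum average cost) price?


AC(Q) = 162/Q + 26 + 2Q
To minimize: dAC/dQ = -162/Q^2 + 2 = 0
Q^2 = 162/2 = 81
Q* = 9
Min AC = 162/9 + 26 + 2*9
Min AC = 18 + 26 + 18 = 62

62


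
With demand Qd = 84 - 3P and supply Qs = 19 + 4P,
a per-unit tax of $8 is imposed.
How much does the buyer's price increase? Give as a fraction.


With a per-unit tax, the buyer's price increase depends on relative slopes.
Supply slope: d = 4, Demand slope: b = 3
Buyer's price increase = d * tax / (b + d)
= 4 * 8 / (3 + 4)
= 32 / 7 = 32/7

32/7


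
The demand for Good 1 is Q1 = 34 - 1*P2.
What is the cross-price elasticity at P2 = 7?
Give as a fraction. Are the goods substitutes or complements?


dQ1/dP2 = -1
At P2 = 7: Q1 = 34 - 1*7 = 27
Exy = (dQ1/dP2)(P2/Q1) = -1 * 7 / 27 = -7/27
Since Exy < 0, the goods are complements.

-7/27 (complements)


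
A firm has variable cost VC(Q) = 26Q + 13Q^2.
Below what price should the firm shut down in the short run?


AVC(Q) = VC(Q)/Q = 26 + 13Q
AVC is increasing in Q, so minimum AVC is at Q -> 0+.
Min AVC = 26
The firm should shut down if P < 26.

26


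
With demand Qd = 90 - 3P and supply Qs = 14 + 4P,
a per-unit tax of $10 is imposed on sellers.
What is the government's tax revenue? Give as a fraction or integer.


With tax on sellers, new supply: Qs' = 14 + 4(P - 10)
= 4P - 26
New equilibrium quantity:
Q_new = 282/7
Tax revenue = tax * Q_new = 10 * 282/7 = 2820/7

2820/7


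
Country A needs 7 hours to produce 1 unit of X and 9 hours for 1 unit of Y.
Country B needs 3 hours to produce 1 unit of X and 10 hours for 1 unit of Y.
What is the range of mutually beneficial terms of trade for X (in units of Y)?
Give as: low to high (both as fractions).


Opportunity cost of X for Country A = hours_X / hours_Y = 7/9 = 7/9 units of Y
Opportunity cost of X for Country B = hours_X / hours_Y = 3/10 = 3/10 units of Y
Terms of trade must be between the two opportunity costs.
Range: 3/10 to 7/9

3/10 to 7/9


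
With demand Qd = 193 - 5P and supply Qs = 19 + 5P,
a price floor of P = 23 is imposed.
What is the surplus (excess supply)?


At P = 23:
Qd = 193 - 5*23 = 78
Qs = 19 + 5*23 = 134
Surplus = Qs - Qd = 134 - 78 = 56

56


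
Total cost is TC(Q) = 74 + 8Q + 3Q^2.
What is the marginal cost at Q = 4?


MC = dTC/dQ = 8 + 2*3*Q
At Q = 4:
MC = 8 + 6*4
MC = 8 + 24 = 32

32


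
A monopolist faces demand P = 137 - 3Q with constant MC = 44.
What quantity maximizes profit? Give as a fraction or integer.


TR = P*Q = (137 - 3Q)Q = 137Q - 3Q^2
MR = dTR/dQ = 137 - 6Q
Set MR = MC:
137 - 6Q = 44
93 = 6Q
Q* = 93/6 = 31/2

31/2


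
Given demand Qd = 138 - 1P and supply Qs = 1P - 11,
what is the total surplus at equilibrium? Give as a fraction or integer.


Find equilibrium: 138 - 1P = 1P - 11
138 + 11 = 2P
P* = 149/2 = 149/2
Q* = 1*149/2 - 11 = 127/2
Inverse demand: P = 138 - Q/1, so P_max = 138
Inverse supply: P = 11 + Q/1, so P_min = 11
CS = (1/2) * 127/2 * (138 - 149/2) = 16129/8
PS = (1/2) * 127/2 * (149/2 - 11) = 16129/8
TS = CS + PS = 16129/8 + 16129/8 = 16129/4

16129/4


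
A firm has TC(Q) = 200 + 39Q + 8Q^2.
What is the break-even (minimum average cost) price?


AC(Q) = 200/Q + 39 + 8Q
To minimize: dAC/dQ = -200/Q^2 + 8 = 0
Q^2 = 200/8 = 25
Q* = 5
Min AC = 200/5 + 39 + 8*5
Min AC = 40 + 39 + 40 = 119

119


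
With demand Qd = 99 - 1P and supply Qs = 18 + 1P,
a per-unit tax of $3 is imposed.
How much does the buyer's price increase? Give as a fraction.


With a per-unit tax, the buyer's price increase depends on relative slopes.
Supply slope: d = 1, Demand slope: b = 1
Buyer's price increase = d * tax / (b + d)
= 1 * 3 / (1 + 1)
= 3 / 2 = 3/2

3/2


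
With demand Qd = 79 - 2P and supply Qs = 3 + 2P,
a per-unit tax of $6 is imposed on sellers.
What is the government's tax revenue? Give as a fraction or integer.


With tax on sellers, new supply: Qs' = 3 + 2(P - 6)
= 2P - 9
New equilibrium quantity:
Q_new = 35
Tax revenue = tax * Q_new = 6 * 35 = 210

210


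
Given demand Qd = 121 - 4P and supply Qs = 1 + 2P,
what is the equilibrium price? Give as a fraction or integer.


At equilibrium, Qd = Qs.
121 - 4P = 1 + 2P
121 - 1 = 4P + 2P
120 = 6P
P* = 120/6 = 20

20


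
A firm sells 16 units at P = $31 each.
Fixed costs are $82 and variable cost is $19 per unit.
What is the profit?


Total Revenue = P * Q = 31 * 16 = $496
Total Cost = FC + VC*Q = 82 + 19*16 = $386
Profit = TR - TC = 496 - 386 = $110

$110


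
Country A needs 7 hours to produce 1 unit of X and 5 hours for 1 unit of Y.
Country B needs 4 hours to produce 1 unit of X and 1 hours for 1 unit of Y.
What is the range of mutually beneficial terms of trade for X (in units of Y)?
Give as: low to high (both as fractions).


Opportunity cost of X for Country A = hours_X / hours_Y = 7/5 = 7/5 units of Y
Opportunity cost of X for Country B = hours_X / hours_Y = 4/1 = 4 units of Y
Terms of trade must be between the two opportunity costs.
Range: 7/5 to 4

7/5 to 4


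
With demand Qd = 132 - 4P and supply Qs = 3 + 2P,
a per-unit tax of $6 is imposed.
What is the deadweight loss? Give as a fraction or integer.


Pre-tax equilibrium quantity: Q* = 46
Post-tax equilibrium quantity: Q_tax = 38
Reduction in quantity: Q* - Q_tax = 8
DWL = (1/2) * tax * (Q* - Q_tax)
DWL = (1/2) * 6 * 8 = 24

24


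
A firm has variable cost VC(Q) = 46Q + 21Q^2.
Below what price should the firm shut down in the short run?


AVC(Q) = VC(Q)/Q = 46 + 21Q
AVC is increasing in Q, so minimum AVC is at Q -> 0+.
Min AVC = 46
The firm should shut down if P < 46.

46


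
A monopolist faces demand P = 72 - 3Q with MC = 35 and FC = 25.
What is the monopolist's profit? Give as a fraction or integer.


MR = MC: 72 - 6Q = 35
Q* = 37/6
P* = 72 - 3*37/6 = 107/2
Profit = (P* - MC)*Q* - FC
= (107/2 - 35)*37/6 - 25
= 37/2*37/6 - 25
= 1369/12 - 25 = 1069/12

1069/12


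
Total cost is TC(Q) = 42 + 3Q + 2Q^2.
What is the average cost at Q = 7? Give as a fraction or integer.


TC(7) = 42 + 3*7 + 2*7^2
TC(7) = 42 + 21 + 98 = 161
AC = TC/Q = 161/7 = 23

23


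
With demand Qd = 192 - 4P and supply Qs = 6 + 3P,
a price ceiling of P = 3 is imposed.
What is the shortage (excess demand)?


At P = 3:
Qd = 192 - 4*3 = 180
Qs = 6 + 3*3 = 15
Shortage = Qd - Qs = 180 - 15 = 165

165


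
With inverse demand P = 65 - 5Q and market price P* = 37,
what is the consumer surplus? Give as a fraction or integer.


Maximum willingness to pay (at Q=0): P_max = 65
Quantity demanded at P* = 37:
Q* = (65 - 37)/5 = 28/5
CS = (1/2) * Q* * (P_max - P*)
CS = (1/2) * 28/5 * (65 - 37)
CS = (1/2) * 28/5 * 28 = 392/5

392/5


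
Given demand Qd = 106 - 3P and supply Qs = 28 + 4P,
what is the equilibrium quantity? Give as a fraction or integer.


First find equilibrium price:
106 - 3P = 28 + 4P
P* = 78/7 = 78/7
Then substitute into demand:
Q* = 106 - 3 * 78/7 = 508/7

508/7


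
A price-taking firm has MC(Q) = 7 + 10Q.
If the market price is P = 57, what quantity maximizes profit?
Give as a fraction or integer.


In perfect competition, profit is maximized where P = MC.
57 = 7 + 10Q
50 = 10Q
Q* = 50/10 = 5

5


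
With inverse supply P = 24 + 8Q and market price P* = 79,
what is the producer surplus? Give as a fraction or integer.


Minimum supply price (at Q=0): P_min = 24
Quantity supplied at P* = 79:
Q* = (79 - 24)/8 = 55/8
PS = (1/2) * Q* * (P* - P_min)
PS = (1/2) * 55/8 * (79 - 24)
PS = (1/2) * 55/8 * 55 = 3025/16

3025/16


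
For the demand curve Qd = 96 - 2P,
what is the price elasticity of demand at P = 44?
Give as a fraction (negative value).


dQ/dP = -2
At P = 44: Q = 96 - 2*44 = 8
E = (dQ/dP)(P/Q) = (-2)(44/8) = -11

-11


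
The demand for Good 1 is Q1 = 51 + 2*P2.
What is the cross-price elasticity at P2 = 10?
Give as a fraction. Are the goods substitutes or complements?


dQ1/dP2 = 2
At P2 = 10: Q1 = 51 + 2*10 = 71
Exy = (dQ1/dP2)(P2/Q1) = 2 * 10 / 71 = 20/71
Since Exy > 0, the goods are substitutes.

20/71 (substitutes)


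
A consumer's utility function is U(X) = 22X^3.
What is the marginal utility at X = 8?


MU = dU/dX = 22*3*X^(3-1)
MU = 66*X^2
At X = 8:
MU = 66 * 8^2
MU = 66 * 64 = 4224

4224


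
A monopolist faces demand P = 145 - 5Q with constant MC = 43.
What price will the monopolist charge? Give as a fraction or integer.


MR = 145 - 10Q
Set MR = MC: 145 - 10Q = 43
Q* = 51/5
Substitute into demand:
P* = 145 - 5*51/5 = 94

94


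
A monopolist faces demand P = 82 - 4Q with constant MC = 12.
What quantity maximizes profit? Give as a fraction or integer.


TR = P*Q = (82 - 4Q)Q = 82Q - 4Q^2
MR = dTR/dQ = 82 - 8Q
Set MR = MC:
82 - 8Q = 12
70 = 8Q
Q* = 70/8 = 35/4

35/4


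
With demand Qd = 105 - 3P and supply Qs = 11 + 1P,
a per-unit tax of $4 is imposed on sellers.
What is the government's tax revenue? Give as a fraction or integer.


With tax on sellers, new supply: Qs' = 11 + 1(P - 4)
= 7 + 1P
New equilibrium quantity:
Q_new = 63/2
Tax revenue = tax * Q_new = 4 * 63/2 = 126

126


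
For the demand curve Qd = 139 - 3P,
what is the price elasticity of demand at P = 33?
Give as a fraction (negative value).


dQ/dP = -3
At P = 33: Q = 139 - 3*33 = 40
E = (dQ/dP)(P/Q) = (-3)(33/40) = -99/40

-99/40


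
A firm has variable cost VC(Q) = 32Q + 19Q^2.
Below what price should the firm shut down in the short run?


AVC(Q) = VC(Q)/Q = 32 + 19Q
AVC is increasing in Q, so minimum AVC is at Q -> 0+.
Min AVC = 32
The firm should shut down if P < 32.

32


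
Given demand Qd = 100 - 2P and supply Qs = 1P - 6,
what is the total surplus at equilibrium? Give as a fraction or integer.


Find equilibrium: 100 - 2P = 1P - 6
100 + 6 = 3P
P* = 106/3 = 106/3
Q* = 1*106/3 - 6 = 88/3
Inverse demand: P = 50 - Q/2, so P_max = 50
Inverse supply: P = 6 + Q/1, so P_min = 6
CS = (1/2) * 88/3 * (50 - 106/3) = 1936/9
PS = (1/2) * 88/3 * (106/3 - 6) = 3872/9
TS = CS + PS = 1936/9 + 3872/9 = 1936/3

1936/3


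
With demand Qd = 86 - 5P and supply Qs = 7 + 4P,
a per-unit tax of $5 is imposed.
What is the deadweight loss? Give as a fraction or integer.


Pre-tax equilibrium quantity: Q* = 379/9
Post-tax equilibrium quantity: Q_tax = 31
Reduction in quantity: Q* - Q_tax = 100/9
DWL = (1/2) * tax * (Q* - Q_tax)
DWL = (1/2) * 5 * 100/9 = 250/9

250/9


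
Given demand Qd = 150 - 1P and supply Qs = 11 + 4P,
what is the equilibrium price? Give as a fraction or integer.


At equilibrium, Qd = Qs.
150 - 1P = 11 + 4P
150 - 11 = 1P + 4P
139 = 5P
P* = 139/5 = 139/5

139/5


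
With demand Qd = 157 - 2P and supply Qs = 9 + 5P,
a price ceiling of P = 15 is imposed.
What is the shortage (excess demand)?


At P = 15:
Qd = 157 - 2*15 = 127
Qs = 9 + 5*15 = 84
Shortage = Qd - Qs = 127 - 84 = 43

43


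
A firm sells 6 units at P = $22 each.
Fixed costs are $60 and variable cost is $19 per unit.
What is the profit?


Total Revenue = P * Q = 22 * 6 = $132
Total Cost = FC + VC*Q = 60 + 19*6 = $174
Profit = TR - TC = 132 - 174 = $-42

$-42


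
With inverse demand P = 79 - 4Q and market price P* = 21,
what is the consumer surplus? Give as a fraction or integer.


Maximum willingness to pay (at Q=0): P_max = 79
Quantity demanded at P* = 21:
Q* = (79 - 21)/4 = 29/2
CS = (1/2) * Q* * (P_max - P*)
CS = (1/2) * 29/2 * (79 - 21)
CS = (1/2) * 29/2 * 58 = 841/2

841/2


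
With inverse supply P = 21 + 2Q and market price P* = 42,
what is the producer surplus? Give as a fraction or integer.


Minimum supply price (at Q=0): P_min = 21
Quantity supplied at P* = 42:
Q* = (42 - 21)/2 = 21/2
PS = (1/2) * Q* * (P* - P_min)
PS = (1/2) * 21/2 * (42 - 21)
PS = (1/2) * 21/2 * 21 = 441/4

441/4


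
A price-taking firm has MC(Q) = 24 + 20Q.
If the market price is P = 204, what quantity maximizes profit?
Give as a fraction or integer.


In perfect competition, profit is maximized where P = MC.
204 = 24 + 20Q
180 = 20Q
Q* = 180/20 = 9

9


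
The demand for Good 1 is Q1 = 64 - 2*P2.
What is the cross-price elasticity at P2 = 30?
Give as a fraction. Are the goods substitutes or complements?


dQ1/dP2 = -2
At P2 = 30: Q1 = 64 - 2*30 = 4
Exy = (dQ1/dP2)(P2/Q1) = -2 * 30 / 4 = -15
Since Exy < 0, the goods are complements.

-15 (complements)


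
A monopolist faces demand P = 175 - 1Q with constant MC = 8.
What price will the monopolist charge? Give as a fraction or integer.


MR = 175 - 2Q
Set MR = MC: 175 - 2Q = 8
Q* = 167/2
Substitute into demand:
P* = 175 - 1*167/2 = 183/2

183/2


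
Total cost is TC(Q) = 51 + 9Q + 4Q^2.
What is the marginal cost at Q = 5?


MC = dTC/dQ = 9 + 2*4*Q
At Q = 5:
MC = 9 + 8*5
MC = 9 + 40 = 49

49


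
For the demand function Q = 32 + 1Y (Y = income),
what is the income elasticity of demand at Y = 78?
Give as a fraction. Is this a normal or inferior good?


dQ/dY = 1
At Y = 78: Q = 32 + 1*78 = 110
Ey = (dQ/dY)(Y/Q) = 1 * 78 / 110 = 39/55
Since Ey > 0, this is a normal good.

39/55 (normal good)


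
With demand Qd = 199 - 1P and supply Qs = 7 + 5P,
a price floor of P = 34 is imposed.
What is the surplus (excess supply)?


At P = 34:
Qd = 199 - 1*34 = 165
Qs = 7 + 5*34 = 177
Surplus = Qs - Qd = 177 - 165 = 12

12


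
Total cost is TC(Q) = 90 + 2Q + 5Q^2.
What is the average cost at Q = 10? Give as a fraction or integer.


TC(10) = 90 + 2*10 + 5*10^2
TC(10) = 90 + 20 + 500 = 610
AC = TC/Q = 610/10 = 61

61


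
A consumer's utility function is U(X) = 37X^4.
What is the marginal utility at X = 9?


MU = dU/dX = 37*4*X^(4-1)
MU = 148*X^3
At X = 9:
MU = 148 * 9^3
MU = 148 * 729 = 107892

107892


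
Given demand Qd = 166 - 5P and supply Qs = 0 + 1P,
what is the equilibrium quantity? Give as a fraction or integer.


First find equilibrium price:
166 - 5P = 0 + 1P
P* = 166/6 = 83/3
Then substitute into demand:
Q* = 166 - 5 * 83/3 = 83/3

83/3


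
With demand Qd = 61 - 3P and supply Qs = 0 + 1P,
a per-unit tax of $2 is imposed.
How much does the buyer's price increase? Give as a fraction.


With a per-unit tax, the buyer's price increase depends on relative slopes.
Supply slope: d = 1, Demand slope: b = 3
Buyer's price increase = d * tax / (b + d)
= 1 * 2 / (3 + 1)
= 2 / 4 = 1/2

1/2


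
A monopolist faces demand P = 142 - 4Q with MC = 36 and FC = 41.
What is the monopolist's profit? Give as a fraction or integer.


MR = MC: 142 - 8Q = 36
Q* = 53/4
P* = 142 - 4*53/4 = 89
Profit = (P* - MC)*Q* - FC
= (89 - 36)*53/4 - 41
= 53*53/4 - 41
= 2809/4 - 41 = 2645/4

2645/4


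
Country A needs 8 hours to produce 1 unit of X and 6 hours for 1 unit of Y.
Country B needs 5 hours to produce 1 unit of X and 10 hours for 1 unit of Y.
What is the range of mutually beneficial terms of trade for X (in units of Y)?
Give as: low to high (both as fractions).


Opportunity cost of X for Country A = hours_X / hours_Y = 8/6 = 4/3 units of Y
Opportunity cost of X for Country B = hours_X / hours_Y = 5/10 = 1/2 units of Y
Terms of trade must be between the two opportunity costs.
Range: 1/2 to 4/3

1/2 to 4/3


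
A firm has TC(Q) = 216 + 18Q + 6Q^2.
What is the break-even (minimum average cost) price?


AC(Q) = 216/Q + 18 + 6Q
To minimize: dAC/dQ = -216/Q^2 + 6 = 0
Q^2 = 216/6 = 36
Q* = 6
Min AC = 216/6 + 18 + 6*6
Min AC = 36 + 18 + 36 = 90

90


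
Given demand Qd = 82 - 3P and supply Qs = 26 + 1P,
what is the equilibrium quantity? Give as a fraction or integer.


First find equilibrium price:
82 - 3P = 26 + 1P
P* = 56/4 = 14
Then substitute into demand:
Q* = 82 - 3 * 14 = 40

40


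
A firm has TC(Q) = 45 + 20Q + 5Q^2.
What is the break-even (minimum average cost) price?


AC(Q) = 45/Q + 20 + 5Q
To minimize: dAC/dQ = -45/Q^2 + 5 = 0
Q^2 = 45/5 = 9
Q* = 3
Min AC = 45/3 + 20 + 5*3
Min AC = 15 + 20 + 15 = 50

50


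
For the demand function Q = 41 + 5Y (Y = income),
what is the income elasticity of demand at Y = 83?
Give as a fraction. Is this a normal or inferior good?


dQ/dY = 5
At Y = 83: Q = 41 + 5*83 = 456
Ey = (dQ/dY)(Y/Q) = 5 * 83 / 456 = 415/456
Since Ey > 0, this is a normal good.

415/456 (normal good)


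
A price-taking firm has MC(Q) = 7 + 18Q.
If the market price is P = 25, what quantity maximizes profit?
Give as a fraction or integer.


In perfect competition, profit is maximized where P = MC.
25 = 7 + 18Q
18 = 18Q
Q* = 18/18 = 1

1


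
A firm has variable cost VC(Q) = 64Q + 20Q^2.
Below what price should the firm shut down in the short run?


AVC(Q) = VC(Q)/Q = 64 + 20Q
AVC is increasing in Q, so minimum AVC is at Q -> 0+.
Min AVC = 64
The firm should shut down if P < 64.

64


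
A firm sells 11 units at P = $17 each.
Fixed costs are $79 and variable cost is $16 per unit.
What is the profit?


Total Revenue = P * Q = 17 * 11 = $187
Total Cost = FC + VC*Q = 79 + 16*11 = $255
Profit = TR - TC = 187 - 255 = $-68

$-68


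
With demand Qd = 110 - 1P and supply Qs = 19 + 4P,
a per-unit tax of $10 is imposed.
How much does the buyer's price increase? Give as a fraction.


With a per-unit tax, the buyer's price increase depends on relative slopes.
Supply slope: d = 4, Demand slope: b = 1
Buyer's price increase = d * tax / (b + d)
= 4 * 10 / (1 + 4)
= 40 / 5 = 8

8


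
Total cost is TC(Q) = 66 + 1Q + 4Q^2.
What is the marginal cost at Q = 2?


MC = dTC/dQ = 1 + 2*4*Q
At Q = 2:
MC = 1 + 8*2
MC = 1 + 16 = 17

17


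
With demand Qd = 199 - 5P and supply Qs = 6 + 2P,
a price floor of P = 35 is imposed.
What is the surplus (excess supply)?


At P = 35:
Qd = 199 - 5*35 = 24
Qs = 6 + 2*35 = 76
Surplus = Qs - Qd = 76 - 24 = 52

52


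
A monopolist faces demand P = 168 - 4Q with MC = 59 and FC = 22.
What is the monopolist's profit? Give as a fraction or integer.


MR = MC: 168 - 8Q = 59
Q* = 109/8
P* = 168 - 4*109/8 = 227/2
Profit = (P* - MC)*Q* - FC
= (227/2 - 59)*109/8 - 22
= 109/2*109/8 - 22
= 11881/16 - 22 = 11529/16

11529/16


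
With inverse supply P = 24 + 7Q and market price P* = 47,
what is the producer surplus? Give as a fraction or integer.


Minimum supply price (at Q=0): P_min = 24
Quantity supplied at P* = 47:
Q* = (47 - 24)/7 = 23/7
PS = (1/2) * Q* * (P* - P_min)
PS = (1/2) * 23/7 * (47 - 24)
PS = (1/2) * 23/7 * 23 = 529/14

529/14
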